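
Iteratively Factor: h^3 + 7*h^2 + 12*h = (h + 4)*(h^2 + 3*h) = (h + 3)*(h + 4)*(h)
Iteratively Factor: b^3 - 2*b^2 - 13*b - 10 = (b + 2)*(b^2 - 4*b - 5) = (b + 1)*(b + 2)*(b - 5)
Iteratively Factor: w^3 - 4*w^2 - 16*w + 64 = (w - 4)*(w^2 - 16) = (w - 4)*(w + 4)*(w - 4)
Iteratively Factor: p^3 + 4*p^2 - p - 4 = (p - 1)*(p^2 + 5*p + 4) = (p - 1)*(p + 4)*(p + 1)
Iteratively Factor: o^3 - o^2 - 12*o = (o + 3)*(o^2 - 4*o) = o*(o + 3)*(o - 4)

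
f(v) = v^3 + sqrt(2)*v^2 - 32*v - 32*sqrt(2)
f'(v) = 3*v^2 + 2*sqrt(2)*v - 32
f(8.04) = 308.60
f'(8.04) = 184.67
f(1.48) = -86.28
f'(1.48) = -21.24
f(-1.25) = -5.00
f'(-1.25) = -30.85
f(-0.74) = -21.21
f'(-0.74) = -32.45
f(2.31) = -99.30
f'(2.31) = -9.46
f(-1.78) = 10.55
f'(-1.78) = -27.53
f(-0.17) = -39.78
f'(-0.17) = -32.39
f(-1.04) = -11.57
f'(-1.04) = -31.70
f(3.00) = -101.53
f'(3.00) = 3.49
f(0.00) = -45.25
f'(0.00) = -32.00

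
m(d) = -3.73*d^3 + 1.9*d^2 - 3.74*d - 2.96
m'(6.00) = -383.78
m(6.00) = -762.68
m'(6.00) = -383.78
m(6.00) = -762.68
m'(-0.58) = -9.71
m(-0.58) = 0.58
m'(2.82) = -82.01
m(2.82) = -82.05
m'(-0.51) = -8.59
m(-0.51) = -0.06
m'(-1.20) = -24.41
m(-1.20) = 10.71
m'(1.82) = -33.89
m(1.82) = -25.96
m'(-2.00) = -56.10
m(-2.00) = 41.96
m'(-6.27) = -467.48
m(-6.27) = 1014.60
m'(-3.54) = -157.42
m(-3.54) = 199.56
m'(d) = -11.19*d^2 + 3.8*d - 3.74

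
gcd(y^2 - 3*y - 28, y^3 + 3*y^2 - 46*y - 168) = y^2 - 3*y - 28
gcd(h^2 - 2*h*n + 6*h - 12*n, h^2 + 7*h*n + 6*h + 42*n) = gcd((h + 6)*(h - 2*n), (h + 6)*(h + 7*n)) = h + 6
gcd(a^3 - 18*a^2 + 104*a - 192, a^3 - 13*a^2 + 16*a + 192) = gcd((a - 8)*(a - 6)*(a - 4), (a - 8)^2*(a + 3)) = a - 8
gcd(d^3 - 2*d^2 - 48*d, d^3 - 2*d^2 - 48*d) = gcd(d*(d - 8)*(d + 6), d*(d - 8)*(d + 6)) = d^3 - 2*d^2 - 48*d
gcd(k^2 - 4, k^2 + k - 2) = k + 2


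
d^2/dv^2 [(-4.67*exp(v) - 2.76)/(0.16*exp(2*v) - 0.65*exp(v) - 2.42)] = (-0.119552*exp(4*v) - 0.768304*exp(3*v) - 9.988224*exp(2*v) + 1.905122*exp(v) - 23.007908)*exp(v)/(0.004096*exp(6*v) - 0.04992*exp(5*v) + 0.016944*exp(4*v) + 1.235455*exp(3*v) - 0.256278*exp(2*v) - 11.41998*exp(v) - 14.172488)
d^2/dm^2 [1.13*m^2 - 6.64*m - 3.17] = 2.26000000000000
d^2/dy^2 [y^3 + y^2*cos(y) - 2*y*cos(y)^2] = -y^2*cos(y) - 4*y*sin(y) + 4*y*cos(2*y) + 6*y + 4*sin(2*y) + 2*cos(y)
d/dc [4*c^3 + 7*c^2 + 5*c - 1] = 12*c^2 + 14*c + 5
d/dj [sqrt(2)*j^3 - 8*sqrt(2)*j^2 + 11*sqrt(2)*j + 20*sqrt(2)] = sqrt(2)*(3*j^2 - 16*j + 11)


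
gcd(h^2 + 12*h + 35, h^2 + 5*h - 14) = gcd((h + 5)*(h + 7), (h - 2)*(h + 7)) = h + 7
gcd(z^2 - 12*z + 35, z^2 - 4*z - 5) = z - 5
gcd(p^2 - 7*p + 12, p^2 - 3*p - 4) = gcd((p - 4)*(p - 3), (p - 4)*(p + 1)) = p - 4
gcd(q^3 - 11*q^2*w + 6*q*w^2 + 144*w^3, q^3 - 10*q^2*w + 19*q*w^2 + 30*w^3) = q - 6*w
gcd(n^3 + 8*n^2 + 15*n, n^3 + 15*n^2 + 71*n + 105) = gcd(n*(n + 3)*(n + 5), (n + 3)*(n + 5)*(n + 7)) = n^2 + 8*n + 15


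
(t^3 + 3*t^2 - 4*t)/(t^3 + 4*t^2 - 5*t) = (t + 4)/(t + 5)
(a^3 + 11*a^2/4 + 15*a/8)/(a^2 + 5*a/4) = a + 3/2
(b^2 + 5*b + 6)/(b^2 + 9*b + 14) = (b + 3)/(b + 7)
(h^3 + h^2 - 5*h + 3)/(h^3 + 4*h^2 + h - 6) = (h - 1)/(h + 2)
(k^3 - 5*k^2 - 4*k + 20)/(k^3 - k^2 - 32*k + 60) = (k + 2)/(k + 6)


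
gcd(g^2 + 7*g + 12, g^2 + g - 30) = 1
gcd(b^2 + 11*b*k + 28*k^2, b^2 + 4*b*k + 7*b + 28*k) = b + 4*k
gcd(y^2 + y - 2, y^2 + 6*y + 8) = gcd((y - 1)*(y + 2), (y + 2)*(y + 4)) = y + 2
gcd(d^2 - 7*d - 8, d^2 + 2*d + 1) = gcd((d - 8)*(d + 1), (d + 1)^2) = d + 1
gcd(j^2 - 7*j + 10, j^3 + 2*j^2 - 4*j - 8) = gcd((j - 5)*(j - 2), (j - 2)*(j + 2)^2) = j - 2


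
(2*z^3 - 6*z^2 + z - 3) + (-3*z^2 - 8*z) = 2*z^3 - 9*z^2 - 7*z - 3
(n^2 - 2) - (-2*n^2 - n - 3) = 3*n^2 + n + 1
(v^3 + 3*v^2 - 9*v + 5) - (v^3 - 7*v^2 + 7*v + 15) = 10*v^2 - 16*v - 10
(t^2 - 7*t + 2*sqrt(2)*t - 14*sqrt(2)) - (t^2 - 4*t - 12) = -3*t + 2*sqrt(2)*t - 14*sqrt(2) + 12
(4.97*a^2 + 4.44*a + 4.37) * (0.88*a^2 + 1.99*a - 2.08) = 4.3736*a^4 + 13.7975*a^3 + 2.3436*a^2 - 0.5389*a - 9.0896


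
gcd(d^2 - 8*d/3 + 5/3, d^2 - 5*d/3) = d - 5/3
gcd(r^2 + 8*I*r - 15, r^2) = 1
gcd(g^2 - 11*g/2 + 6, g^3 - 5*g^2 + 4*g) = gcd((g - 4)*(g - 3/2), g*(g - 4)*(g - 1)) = g - 4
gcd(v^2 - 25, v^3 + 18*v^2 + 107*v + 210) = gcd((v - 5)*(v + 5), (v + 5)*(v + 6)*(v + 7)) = v + 5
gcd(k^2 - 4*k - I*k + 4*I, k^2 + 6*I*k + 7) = k - I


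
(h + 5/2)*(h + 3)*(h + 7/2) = h^3 + 9*h^2 + 107*h/4 + 105/4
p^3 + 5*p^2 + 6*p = p*(p + 2)*(p + 3)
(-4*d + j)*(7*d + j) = -28*d^2 + 3*d*j + j^2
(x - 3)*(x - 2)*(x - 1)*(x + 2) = x^4 - 4*x^3 - x^2 + 16*x - 12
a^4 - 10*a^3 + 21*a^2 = a^2*(a - 7)*(a - 3)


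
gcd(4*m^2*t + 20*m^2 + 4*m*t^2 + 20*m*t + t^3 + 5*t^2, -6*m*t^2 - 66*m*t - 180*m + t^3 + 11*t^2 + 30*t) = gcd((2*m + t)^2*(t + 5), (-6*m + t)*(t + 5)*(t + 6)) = t + 5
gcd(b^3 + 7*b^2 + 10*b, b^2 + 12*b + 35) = b + 5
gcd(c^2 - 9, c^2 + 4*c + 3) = c + 3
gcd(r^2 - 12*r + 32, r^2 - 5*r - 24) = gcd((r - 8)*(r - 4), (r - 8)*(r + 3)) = r - 8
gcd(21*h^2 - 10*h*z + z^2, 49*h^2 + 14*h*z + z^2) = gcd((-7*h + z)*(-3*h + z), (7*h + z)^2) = 1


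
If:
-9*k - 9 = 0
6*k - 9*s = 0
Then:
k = -1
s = -2/3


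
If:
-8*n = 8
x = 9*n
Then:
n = -1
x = -9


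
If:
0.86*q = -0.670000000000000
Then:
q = -0.78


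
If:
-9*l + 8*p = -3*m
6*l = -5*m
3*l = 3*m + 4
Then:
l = 20/33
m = -8/11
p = 21/22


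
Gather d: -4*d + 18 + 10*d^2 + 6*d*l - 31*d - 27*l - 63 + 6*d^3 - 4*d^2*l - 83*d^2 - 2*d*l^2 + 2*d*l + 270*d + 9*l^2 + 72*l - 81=6*d^3 + d^2*(-4*l - 73) + d*(-2*l^2 + 8*l + 235) + 9*l^2 + 45*l - 126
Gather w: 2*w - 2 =2*w - 2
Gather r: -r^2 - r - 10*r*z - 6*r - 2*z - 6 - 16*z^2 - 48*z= -r^2 + r*(-10*z - 7) - 16*z^2 - 50*z - 6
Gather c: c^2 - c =c^2 - c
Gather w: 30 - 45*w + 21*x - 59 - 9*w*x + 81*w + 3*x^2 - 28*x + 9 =w*(36 - 9*x) + 3*x^2 - 7*x - 20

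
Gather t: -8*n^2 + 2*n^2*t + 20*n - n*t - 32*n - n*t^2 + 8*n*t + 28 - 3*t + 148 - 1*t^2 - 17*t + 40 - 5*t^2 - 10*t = -8*n^2 - 12*n + t^2*(-n - 6) + t*(2*n^2 + 7*n - 30) + 216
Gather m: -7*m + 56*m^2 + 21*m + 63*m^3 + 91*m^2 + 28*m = 63*m^3 + 147*m^2 + 42*m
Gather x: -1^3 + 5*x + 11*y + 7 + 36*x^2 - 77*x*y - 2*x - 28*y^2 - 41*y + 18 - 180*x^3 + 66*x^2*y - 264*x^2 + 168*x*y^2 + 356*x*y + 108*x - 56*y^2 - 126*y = -180*x^3 + x^2*(66*y - 228) + x*(168*y^2 + 279*y + 111) - 84*y^2 - 156*y + 24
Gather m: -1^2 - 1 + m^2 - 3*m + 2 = m^2 - 3*m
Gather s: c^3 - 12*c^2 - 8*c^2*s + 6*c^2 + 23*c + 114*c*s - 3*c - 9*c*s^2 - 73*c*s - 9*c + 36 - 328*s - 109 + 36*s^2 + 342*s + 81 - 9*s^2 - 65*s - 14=c^3 - 6*c^2 + 11*c + s^2*(27 - 9*c) + s*(-8*c^2 + 41*c - 51) - 6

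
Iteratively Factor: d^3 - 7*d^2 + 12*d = (d - 3)*(d^2 - 4*d) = d*(d - 3)*(d - 4)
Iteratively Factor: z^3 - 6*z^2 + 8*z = (z - 2)*(z^2 - 4*z) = (z - 4)*(z - 2)*(z)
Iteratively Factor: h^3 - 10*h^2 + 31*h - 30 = (h - 3)*(h^2 - 7*h + 10) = (h - 5)*(h - 3)*(h - 2)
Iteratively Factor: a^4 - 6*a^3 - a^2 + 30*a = (a - 5)*(a^3 - a^2 - 6*a) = (a - 5)*(a + 2)*(a^2 - 3*a) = a*(a - 5)*(a + 2)*(a - 3)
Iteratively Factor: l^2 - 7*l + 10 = (l - 2)*(l - 5)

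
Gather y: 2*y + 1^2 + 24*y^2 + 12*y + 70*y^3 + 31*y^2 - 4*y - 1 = 70*y^3 + 55*y^2 + 10*y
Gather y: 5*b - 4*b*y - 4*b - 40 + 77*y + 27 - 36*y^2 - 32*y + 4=b - 36*y^2 + y*(45 - 4*b) - 9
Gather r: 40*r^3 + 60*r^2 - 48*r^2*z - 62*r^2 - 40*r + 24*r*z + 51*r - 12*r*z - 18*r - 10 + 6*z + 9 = 40*r^3 + r^2*(-48*z - 2) + r*(12*z - 7) + 6*z - 1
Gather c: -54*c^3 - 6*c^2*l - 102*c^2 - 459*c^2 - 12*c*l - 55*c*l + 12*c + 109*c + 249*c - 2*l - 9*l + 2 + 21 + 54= -54*c^3 + c^2*(-6*l - 561) + c*(370 - 67*l) - 11*l + 77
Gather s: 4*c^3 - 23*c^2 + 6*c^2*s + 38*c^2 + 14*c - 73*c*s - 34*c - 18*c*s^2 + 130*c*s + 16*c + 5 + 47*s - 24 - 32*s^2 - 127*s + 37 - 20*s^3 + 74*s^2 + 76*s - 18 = 4*c^3 + 15*c^2 - 4*c - 20*s^3 + s^2*(42 - 18*c) + s*(6*c^2 + 57*c - 4)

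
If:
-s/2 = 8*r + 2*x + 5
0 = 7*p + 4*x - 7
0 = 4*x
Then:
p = 1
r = -s/16 - 5/8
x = 0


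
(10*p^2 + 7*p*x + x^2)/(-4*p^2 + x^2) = (5*p + x)/(-2*p + x)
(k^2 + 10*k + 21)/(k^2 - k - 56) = (k + 3)/(k - 8)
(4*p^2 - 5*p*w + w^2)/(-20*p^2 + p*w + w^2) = (-p + w)/(5*p + w)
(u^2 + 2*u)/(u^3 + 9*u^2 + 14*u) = 1/(u + 7)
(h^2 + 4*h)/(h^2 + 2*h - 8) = h/(h - 2)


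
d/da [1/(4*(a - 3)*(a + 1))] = (1 - a)/(2*(a^4 - 4*a^3 - 2*a^2 + 12*a + 9))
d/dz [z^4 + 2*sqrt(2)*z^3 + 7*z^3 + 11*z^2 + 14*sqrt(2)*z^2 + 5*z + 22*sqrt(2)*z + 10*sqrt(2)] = 4*z^3 + 6*sqrt(2)*z^2 + 21*z^2 + 22*z + 28*sqrt(2)*z + 5 + 22*sqrt(2)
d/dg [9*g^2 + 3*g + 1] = 18*g + 3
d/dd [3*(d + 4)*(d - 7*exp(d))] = -21*d*exp(d) + 6*d - 105*exp(d) + 12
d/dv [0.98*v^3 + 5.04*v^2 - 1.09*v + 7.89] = 2.94*v^2 + 10.08*v - 1.09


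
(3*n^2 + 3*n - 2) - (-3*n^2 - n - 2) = 6*n^2 + 4*n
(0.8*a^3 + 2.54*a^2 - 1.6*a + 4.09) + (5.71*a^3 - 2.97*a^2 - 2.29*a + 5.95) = 6.51*a^3 - 0.43*a^2 - 3.89*a + 10.04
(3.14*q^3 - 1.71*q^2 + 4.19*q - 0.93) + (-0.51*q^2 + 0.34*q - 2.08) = 3.14*q^3 - 2.22*q^2 + 4.53*q - 3.01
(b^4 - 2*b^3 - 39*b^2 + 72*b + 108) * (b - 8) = b^5 - 10*b^4 - 23*b^3 + 384*b^2 - 468*b - 864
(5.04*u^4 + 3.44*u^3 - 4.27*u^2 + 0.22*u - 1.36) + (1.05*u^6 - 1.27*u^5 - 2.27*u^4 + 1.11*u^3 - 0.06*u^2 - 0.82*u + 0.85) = 1.05*u^6 - 1.27*u^5 + 2.77*u^4 + 4.55*u^3 - 4.33*u^2 - 0.6*u - 0.51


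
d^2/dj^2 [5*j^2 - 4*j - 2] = 10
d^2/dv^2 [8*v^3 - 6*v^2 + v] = 48*v - 12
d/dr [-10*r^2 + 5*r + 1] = 5 - 20*r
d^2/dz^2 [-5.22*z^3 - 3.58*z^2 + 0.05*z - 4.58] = -31.32*z - 7.16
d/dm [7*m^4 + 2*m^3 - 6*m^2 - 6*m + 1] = 28*m^3 + 6*m^2 - 12*m - 6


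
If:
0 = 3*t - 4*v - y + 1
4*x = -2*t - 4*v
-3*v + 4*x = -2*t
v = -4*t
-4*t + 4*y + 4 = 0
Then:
No Solution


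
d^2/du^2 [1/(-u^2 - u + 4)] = 2*(u^2 + u - (2*u + 1)^2 - 4)/(u^2 + u - 4)^3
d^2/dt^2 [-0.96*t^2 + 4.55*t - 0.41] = -1.92000000000000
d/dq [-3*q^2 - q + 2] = -6*q - 1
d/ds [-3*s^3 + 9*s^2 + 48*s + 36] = -9*s^2 + 18*s + 48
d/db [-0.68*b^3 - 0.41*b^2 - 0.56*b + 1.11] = -2.04*b^2 - 0.82*b - 0.56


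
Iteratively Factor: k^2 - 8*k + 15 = (k - 3)*(k - 5)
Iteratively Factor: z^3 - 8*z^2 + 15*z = (z)*(z^2 - 8*z + 15) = z*(z - 5)*(z - 3)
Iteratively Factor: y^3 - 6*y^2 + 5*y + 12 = (y - 3)*(y^2 - 3*y - 4) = (y - 4)*(y - 3)*(y + 1)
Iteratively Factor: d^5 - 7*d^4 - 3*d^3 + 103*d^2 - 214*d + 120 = (d + 4)*(d^4 - 11*d^3 + 41*d^2 - 61*d + 30) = (d - 3)*(d + 4)*(d^3 - 8*d^2 + 17*d - 10) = (d - 3)*(d - 1)*(d + 4)*(d^2 - 7*d + 10) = (d - 3)*(d - 2)*(d - 1)*(d + 4)*(d - 5)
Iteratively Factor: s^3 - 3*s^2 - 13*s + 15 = (s + 3)*(s^2 - 6*s + 5) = (s - 5)*(s + 3)*(s - 1)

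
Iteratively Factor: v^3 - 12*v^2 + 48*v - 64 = (v - 4)*(v^2 - 8*v + 16) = (v - 4)^2*(v - 4)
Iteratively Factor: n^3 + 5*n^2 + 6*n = (n + 3)*(n^2 + 2*n) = n*(n + 3)*(n + 2)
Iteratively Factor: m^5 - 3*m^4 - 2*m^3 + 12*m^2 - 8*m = (m - 1)*(m^4 - 2*m^3 - 4*m^2 + 8*m) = m*(m - 1)*(m^3 - 2*m^2 - 4*m + 8) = m*(m - 1)*(m + 2)*(m^2 - 4*m + 4) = m*(m - 2)*(m - 1)*(m + 2)*(m - 2)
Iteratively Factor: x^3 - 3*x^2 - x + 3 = (x - 3)*(x^2 - 1) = (x - 3)*(x - 1)*(x + 1)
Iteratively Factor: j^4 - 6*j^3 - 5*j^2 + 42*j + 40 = (j + 1)*(j^3 - 7*j^2 + 2*j + 40) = (j - 4)*(j + 1)*(j^2 - 3*j - 10) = (j - 5)*(j - 4)*(j + 1)*(j + 2)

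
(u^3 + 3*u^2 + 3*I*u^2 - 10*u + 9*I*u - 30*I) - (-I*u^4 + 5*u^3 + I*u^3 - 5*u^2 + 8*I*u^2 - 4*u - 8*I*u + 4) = I*u^4 - 4*u^3 - I*u^3 + 8*u^2 - 5*I*u^2 - 6*u + 17*I*u - 4 - 30*I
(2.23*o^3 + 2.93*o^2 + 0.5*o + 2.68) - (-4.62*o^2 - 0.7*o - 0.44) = 2.23*o^3 + 7.55*o^2 + 1.2*o + 3.12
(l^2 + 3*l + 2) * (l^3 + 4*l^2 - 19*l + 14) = l^5 + 7*l^4 - 5*l^3 - 35*l^2 + 4*l + 28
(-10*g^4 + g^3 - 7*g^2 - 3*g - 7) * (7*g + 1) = -70*g^5 - 3*g^4 - 48*g^3 - 28*g^2 - 52*g - 7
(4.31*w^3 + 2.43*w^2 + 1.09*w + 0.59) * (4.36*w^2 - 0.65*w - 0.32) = 18.7916*w^5 + 7.7933*w^4 + 1.7937*w^3 + 1.0863*w^2 - 0.7323*w - 0.1888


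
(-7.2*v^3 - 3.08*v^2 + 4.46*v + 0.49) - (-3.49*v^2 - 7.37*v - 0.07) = -7.2*v^3 + 0.41*v^2 + 11.83*v + 0.56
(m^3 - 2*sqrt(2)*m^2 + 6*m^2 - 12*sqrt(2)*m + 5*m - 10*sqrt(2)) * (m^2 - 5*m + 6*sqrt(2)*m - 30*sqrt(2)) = m^5 + m^4 + 4*sqrt(2)*m^4 - 49*m^3 + 4*sqrt(2)*m^3 - 100*sqrt(2)*m^2 - 49*m^2 - 100*sqrt(2)*m + 600*m + 600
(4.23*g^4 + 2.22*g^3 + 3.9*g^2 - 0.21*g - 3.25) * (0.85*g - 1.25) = 3.5955*g^5 - 3.4005*g^4 + 0.54*g^3 - 5.0535*g^2 - 2.5*g + 4.0625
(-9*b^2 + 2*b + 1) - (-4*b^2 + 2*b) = 1 - 5*b^2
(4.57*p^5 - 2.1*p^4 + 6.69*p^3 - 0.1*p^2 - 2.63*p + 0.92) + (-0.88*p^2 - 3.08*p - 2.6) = 4.57*p^5 - 2.1*p^4 + 6.69*p^3 - 0.98*p^2 - 5.71*p - 1.68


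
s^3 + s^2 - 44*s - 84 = (s - 7)*(s + 2)*(s + 6)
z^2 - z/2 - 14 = (z - 4)*(z + 7/2)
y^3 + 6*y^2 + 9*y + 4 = (y + 1)^2*(y + 4)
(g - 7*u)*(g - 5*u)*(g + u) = g^3 - 11*g^2*u + 23*g*u^2 + 35*u^3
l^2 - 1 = (l - 1)*(l + 1)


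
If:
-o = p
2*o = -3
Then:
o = -3/2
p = 3/2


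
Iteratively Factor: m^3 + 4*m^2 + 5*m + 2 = (m + 1)*(m^2 + 3*m + 2) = (m + 1)*(m + 2)*(m + 1)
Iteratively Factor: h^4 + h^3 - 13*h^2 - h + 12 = (h - 3)*(h^3 + 4*h^2 - h - 4) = (h - 3)*(h + 1)*(h^2 + 3*h - 4) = (h - 3)*(h - 1)*(h + 1)*(h + 4)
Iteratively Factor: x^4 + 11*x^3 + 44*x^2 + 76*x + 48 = (x + 2)*(x^3 + 9*x^2 + 26*x + 24) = (x + 2)*(x + 4)*(x^2 + 5*x + 6) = (x + 2)*(x + 3)*(x + 4)*(x + 2)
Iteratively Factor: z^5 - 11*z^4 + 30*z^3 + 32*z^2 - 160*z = (z - 5)*(z^4 - 6*z^3 + 32*z) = (z - 5)*(z - 4)*(z^3 - 2*z^2 - 8*z) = (z - 5)*(z - 4)^2*(z^2 + 2*z) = (z - 5)*(z - 4)^2*(z + 2)*(z)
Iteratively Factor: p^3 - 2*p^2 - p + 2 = (p - 1)*(p^2 - p - 2) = (p - 1)*(p + 1)*(p - 2)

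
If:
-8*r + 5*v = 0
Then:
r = 5*v/8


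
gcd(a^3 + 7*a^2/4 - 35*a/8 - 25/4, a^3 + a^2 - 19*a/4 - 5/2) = a^2 + a/2 - 5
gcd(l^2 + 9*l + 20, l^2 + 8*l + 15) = l + 5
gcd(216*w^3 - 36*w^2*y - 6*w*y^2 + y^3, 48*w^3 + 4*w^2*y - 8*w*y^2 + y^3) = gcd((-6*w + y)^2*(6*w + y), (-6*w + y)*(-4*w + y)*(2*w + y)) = -6*w + y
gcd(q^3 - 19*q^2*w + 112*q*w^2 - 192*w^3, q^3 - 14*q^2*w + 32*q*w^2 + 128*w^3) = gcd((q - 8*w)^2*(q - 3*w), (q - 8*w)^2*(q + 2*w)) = q^2 - 16*q*w + 64*w^2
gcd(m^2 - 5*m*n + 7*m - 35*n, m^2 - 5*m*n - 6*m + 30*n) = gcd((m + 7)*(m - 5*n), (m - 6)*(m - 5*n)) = m - 5*n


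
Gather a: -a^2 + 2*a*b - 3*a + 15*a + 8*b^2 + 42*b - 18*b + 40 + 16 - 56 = -a^2 + a*(2*b + 12) + 8*b^2 + 24*b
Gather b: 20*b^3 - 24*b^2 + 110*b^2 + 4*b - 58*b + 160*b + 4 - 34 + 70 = 20*b^3 + 86*b^2 + 106*b + 40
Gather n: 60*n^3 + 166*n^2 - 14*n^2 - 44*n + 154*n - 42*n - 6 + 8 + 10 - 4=60*n^3 + 152*n^2 + 68*n + 8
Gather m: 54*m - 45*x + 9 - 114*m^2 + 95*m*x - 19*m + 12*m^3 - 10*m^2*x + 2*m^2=12*m^3 + m^2*(-10*x - 112) + m*(95*x + 35) - 45*x + 9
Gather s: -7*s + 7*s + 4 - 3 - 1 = 0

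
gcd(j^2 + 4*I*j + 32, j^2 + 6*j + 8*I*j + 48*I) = j + 8*I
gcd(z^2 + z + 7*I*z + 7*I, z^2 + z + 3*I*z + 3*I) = z + 1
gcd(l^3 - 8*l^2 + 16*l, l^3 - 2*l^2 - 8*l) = l^2 - 4*l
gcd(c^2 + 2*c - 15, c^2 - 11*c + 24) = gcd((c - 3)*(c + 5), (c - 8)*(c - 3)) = c - 3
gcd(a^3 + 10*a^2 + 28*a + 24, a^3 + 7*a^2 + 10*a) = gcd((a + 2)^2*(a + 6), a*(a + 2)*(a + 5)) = a + 2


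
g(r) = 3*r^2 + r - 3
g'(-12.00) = -71.00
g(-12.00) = 417.00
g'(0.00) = 1.00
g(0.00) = -3.00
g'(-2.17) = -12.02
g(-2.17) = 8.96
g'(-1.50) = -8.00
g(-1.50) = 2.25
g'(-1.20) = -6.20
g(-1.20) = 0.12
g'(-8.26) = -48.56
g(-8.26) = 193.42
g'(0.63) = 4.78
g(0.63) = -1.18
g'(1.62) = 10.72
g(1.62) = 6.49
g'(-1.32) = -6.92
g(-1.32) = 0.91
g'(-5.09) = -29.54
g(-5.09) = 69.63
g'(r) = 6*r + 1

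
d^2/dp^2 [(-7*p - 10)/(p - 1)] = -34/(p - 1)^3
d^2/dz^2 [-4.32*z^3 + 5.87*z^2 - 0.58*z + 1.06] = 11.74 - 25.92*z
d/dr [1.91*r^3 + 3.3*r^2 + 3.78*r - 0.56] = 5.73*r^2 + 6.6*r + 3.78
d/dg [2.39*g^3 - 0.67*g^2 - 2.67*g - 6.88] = 7.17*g^2 - 1.34*g - 2.67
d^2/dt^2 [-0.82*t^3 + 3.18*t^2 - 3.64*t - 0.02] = 6.36 - 4.92*t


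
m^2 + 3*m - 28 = (m - 4)*(m + 7)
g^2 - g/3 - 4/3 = (g - 4/3)*(g + 1)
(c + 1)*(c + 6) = c^2 + 7*c + 6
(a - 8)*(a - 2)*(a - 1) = a^3 - 11*a^2 + 26*a - 16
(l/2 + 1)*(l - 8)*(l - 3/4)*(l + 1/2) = l^4/2 - 25*l^3/8 - 119*l^2/16 + 25*l/8 + 3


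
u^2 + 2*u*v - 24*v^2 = (u - 4*v)*(u + 6*v)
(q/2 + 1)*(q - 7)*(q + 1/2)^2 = q^4/2 - 2*q^3 - 75*q^2/8 - 61*q/8 - 7/4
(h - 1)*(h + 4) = h^2 + 3*h - 4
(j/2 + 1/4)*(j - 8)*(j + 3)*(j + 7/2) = j^4/2 - j^3/2 - 169*j^2/8 - 419*j/8 - 21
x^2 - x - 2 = (x - 2)*(x + 1)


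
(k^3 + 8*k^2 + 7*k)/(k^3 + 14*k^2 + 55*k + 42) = k/(k + 6)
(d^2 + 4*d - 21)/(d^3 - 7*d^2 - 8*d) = (-d^2 - 4*d + 21)/(d*(-d^2 + 7*d + 8))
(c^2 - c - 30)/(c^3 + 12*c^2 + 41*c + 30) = (c - 6)/(c^2 + 7*c + 6)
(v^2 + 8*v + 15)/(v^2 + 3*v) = (v + 5)/v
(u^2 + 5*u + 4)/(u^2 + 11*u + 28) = (u + 1)/(u + 7)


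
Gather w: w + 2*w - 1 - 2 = 3*w - 3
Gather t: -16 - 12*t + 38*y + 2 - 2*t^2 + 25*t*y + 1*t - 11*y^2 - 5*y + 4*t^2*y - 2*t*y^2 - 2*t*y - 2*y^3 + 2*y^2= t^2*(4*y - 2) + t*(-2*y^2 + 23*y - 11) - 2*y^3 - 9*y^2 + 33*y - 14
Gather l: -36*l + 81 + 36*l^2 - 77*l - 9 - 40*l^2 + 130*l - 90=-4*l^2 + 17*l - 18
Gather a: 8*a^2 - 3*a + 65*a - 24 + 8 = 8*a^2 + 62*a - 16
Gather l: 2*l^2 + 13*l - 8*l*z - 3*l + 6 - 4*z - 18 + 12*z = 2*l^2 + l*(10 - 8*z) + 8*z - 12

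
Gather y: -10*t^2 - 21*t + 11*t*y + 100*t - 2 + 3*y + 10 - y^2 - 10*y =-10*t^2 + 79*t - y^2 + y*(11*t - 7) + 8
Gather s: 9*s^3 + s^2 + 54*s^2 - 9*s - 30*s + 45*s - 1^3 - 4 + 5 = 9*s^3 + 55*s^2 + 6*s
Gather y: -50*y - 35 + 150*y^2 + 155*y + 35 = 150*y^2 + 105*y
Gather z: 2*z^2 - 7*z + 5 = 2*z^2 - 7*z + 5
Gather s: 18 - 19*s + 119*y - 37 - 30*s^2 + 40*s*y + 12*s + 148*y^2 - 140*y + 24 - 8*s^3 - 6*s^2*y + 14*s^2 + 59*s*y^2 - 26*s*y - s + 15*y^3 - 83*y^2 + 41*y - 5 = -8*s^3 + s^2*(-6*y - 16) + s*(59*y^2 + 14*y - 8) + 15*y^3 + 65*y^2 + 20*y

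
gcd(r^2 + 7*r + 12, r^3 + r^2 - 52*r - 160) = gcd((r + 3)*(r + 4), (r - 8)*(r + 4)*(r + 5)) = r + 4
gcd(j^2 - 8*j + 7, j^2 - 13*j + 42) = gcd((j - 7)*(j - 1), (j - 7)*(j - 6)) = j - 7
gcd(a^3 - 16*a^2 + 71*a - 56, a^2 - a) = a - 1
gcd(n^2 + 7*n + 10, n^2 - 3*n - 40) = n + 5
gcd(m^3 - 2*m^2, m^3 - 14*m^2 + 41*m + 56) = 1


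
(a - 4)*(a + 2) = a^2 - 2*a - 8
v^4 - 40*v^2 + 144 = (v - 6)*(v - 2)*(v + 2)*(v + 6)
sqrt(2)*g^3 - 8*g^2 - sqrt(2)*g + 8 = (g - 1)*(g - 4*sqrt(2))*(sqrt(2)*g + sqrt(2))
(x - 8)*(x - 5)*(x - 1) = x^3 - 14*x^2 + 53*x - 40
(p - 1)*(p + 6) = p^2 + 5*p - 6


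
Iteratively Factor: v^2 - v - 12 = (v + 3)*(v - 4)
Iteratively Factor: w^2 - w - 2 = (w - 2)*(w + 1)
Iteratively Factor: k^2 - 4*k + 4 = (k - 2)*(k - 2)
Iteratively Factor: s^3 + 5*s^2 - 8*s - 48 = (s + 4)*(s^2 + s - 12) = (s + 4)^2*(s - 3)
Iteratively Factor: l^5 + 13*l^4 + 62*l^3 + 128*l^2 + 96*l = (l)*(l^4 + 13*l^3 + 62*l^2 + 128*l + 96) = l*(l + 4)*(l^3 + 9*l^2 + 26*l + 24) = l*(l + 3)*(l + 4)*(l^2 + 6*l + 8) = l*(l + 2)*(l + 3)*(l + 4)*(l + 4)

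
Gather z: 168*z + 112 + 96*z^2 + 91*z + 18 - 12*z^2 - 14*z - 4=84*z^2 + 245*z + 126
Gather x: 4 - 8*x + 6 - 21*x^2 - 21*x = -21*x^2 - 29*x + 10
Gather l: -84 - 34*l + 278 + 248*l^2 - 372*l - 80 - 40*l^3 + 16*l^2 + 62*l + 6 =-40*l^3 + 264*l^2 - 344*l + 120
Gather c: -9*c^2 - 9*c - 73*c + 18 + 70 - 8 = -9*c^2 - 82*c + 80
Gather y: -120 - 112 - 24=-256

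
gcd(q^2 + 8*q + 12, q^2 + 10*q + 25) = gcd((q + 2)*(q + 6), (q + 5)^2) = 1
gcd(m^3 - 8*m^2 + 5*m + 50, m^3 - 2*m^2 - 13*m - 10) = m^2 - 3*m - 10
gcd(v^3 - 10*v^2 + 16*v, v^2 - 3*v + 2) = v - 2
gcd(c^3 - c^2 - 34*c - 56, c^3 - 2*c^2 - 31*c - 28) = c^2 - 3*c - 28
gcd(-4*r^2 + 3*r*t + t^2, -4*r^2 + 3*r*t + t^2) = 4*r^2 - 3*r*t - t^2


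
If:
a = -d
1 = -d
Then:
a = 1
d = -1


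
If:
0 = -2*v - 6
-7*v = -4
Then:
No Solution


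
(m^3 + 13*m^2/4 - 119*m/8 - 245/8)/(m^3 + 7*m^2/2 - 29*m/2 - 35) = (m + 7/4)/(m + 2)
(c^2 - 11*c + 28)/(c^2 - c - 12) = (c - 7)/(c + 3)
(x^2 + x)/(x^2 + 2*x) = (x + 1)/(x + 2)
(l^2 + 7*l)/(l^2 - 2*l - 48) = l*(l + 7)/(l^2 - 2*l - 48)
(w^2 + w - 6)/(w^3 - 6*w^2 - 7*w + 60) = (w - 2)/(w^2 - 9*w + 20)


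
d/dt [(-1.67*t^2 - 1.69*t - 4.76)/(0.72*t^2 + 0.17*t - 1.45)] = (0.9329*t^2 + 11.6974*t + 3.2597)/(0.5184*t^4 + 0.2448*t^3 - 2.0591*t^2 - 0.493*t + 2.1025)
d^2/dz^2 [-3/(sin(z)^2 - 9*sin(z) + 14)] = 3*(4*sin(z)^4 - 27*sin(z)^3 + 19*sin(z)^2 + 180*sin(z) - 134)/(sin(z)^2 - 9*sin(z) + 14)^3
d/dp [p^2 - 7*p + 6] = 2*p - 7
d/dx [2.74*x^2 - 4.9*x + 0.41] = 5.48*x - 4.9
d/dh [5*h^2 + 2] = 10*h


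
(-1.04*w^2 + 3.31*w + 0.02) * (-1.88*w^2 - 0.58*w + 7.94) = 1.9552*w^4 - 5.6196*w^3 - 10.215*w^2 + 26.2698*w + 0.1588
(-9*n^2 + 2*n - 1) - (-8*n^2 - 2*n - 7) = -n^2 + 4*n + 6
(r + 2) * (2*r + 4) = 2*r^2 + 8*r + 8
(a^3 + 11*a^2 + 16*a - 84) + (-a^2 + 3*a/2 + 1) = a^3 + 10*a^2 + 35*a/2 - 83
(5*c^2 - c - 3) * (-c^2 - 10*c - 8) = -5*c^4 - 49*c^3 - 27*c^2 + 38*c + 24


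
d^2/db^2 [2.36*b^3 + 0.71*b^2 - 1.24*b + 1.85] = 14.16*b + 1.42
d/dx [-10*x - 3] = -10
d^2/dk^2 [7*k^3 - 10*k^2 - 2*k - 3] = 42*k - 20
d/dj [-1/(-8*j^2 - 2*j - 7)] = 2*(-8*j - 1)/(8*j^2 + 2*j + 7)^2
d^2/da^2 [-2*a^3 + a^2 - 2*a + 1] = 2 - 12*a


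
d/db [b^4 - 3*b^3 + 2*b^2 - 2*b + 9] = 4*b^3 - 9*b^2 + 4*b - 2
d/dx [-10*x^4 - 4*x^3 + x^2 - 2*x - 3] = -40*x^3 - 12*x^2 + 2*x - 2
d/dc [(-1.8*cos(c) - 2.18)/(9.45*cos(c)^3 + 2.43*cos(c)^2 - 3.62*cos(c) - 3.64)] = (-34.02*cos(c)^3 - 66.177*cos(c)^2 - 10.5948*cos(c) + 1.3396)*sin(c)/(89.3025*cos(c)^6 + 45.927*cos(c)^5 - 62.5131*cos(c)^4 - 86.3892*cos(c)^3 - 4.586*cos(c)^2 + 26.3536*cos(c) + 13.2496)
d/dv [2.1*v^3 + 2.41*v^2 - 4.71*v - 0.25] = 6.3*v^2 + 4.82*v - 4.71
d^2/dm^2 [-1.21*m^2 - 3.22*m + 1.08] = -2.42000000000000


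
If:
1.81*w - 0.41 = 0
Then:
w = 0.23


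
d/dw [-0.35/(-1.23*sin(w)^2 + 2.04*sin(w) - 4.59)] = (0.714 - 0.861*sin(w))*cos(w)/(1.23*sin(w)^2 - 2.04*sin(w) + 4.59)^2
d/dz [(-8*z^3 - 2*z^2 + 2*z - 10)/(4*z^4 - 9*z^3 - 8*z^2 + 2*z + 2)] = 2*(16*z^6 + 8*z^5 + 11*z^4 + 82*z^3 - 153*z^2 - 84*z + 12)/(16*z^8 - 72*z^7 + 17*z^6 + 160*z^5 + 44*z^4 - 68*z^3 - 28*z^2 + 8*z + 4)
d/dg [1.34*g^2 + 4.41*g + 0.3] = 2.68*g + 4.41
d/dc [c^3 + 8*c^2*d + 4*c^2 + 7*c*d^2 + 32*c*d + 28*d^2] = 3*c^2 + 16*c*d + 8*c + 7*d^2 + 32*d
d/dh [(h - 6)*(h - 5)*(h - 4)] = 3*h^2 - 30*h + 74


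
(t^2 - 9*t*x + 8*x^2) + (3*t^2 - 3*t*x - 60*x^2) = 4*t^2 - 12*t*x - 52*x^2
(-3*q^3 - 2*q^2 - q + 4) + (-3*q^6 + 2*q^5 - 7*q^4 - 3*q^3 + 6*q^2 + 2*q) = -3*q^6 + 2*q^5 - 7*q^4 - 6*q^3 + 4*q^2 + q + 4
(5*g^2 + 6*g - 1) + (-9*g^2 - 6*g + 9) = 8 - 4*g^2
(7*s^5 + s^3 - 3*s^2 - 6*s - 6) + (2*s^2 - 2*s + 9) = 7*s^5 + s^3 - s^2 - 8*s + 3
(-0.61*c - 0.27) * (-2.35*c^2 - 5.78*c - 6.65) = 1.4335*c^3 + 4.1603*c^2 + 5.6171*c + 1.7955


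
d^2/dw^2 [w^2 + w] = 2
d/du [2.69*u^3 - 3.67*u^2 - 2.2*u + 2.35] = 8.07*u^2 - 7.34*u - 2.2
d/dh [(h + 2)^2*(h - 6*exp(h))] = (h + 2)*(2*h + (1 - 6*exp(h))*(h + 2) - 12*exp(h))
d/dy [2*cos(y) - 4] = -2*sin(y)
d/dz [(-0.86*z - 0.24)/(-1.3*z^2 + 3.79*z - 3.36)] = (-1.118*z^2 - 0.624*z + 3.7992)/(1.69*z^4 - 9.854*z^3 + 23.1001*z^2 - 25.4688*z + 11.2896)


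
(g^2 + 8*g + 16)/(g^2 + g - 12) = (g + 4)/(g - 3)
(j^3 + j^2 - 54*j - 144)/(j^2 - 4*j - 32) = (j^2 + 9*j + 18)/(j + 4)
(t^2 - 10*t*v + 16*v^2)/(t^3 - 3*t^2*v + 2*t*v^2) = (t - 8*v)/(t*(t - v))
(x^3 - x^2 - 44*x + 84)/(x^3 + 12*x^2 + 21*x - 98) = (x - 6)/(x + 7)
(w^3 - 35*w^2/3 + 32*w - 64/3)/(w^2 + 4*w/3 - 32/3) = (w^2 - 9*w + 8)/(w + 4)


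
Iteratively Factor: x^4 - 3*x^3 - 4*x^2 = (x)*(x^3 - 3*x^2 - 4*x) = x^2*(x^2 - 3*x - 4) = x^2*(x - 4)*(x + 1)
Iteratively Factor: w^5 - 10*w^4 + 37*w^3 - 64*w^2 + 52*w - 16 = (w - 1)*(w^4 - 9*w^3 + 28*w^2 - 36*w + 16) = (w - 2)*(w - 1)*(w^3 - 7*w^2 + 14*w - 8) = (w - 4)*(w - 2)*(w - 1)*(w^2 - 3*w + 2) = (w - 4)*(w - 2)^2*(w - 1)*(w - 1)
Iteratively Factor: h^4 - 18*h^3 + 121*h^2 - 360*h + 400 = (h - 4)*(h^3 - 14*h^2 + 65*h - 100) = (h - 4)^2*(h^2 - 10*h + 25) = (h - 5)*(h - 4)^2*(h - 5)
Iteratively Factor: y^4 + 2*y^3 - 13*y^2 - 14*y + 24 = (y - 3)*(y^3 + 5*y^2 + 2*y - 8) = (y - 3)*(y + 4)*(y^2 + y - 2) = (y - 3)*(y - 1)*(y + 4)*(y + 2)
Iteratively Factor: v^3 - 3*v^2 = (v)*(v^2 - 3*v) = v*(v - 3)*(v)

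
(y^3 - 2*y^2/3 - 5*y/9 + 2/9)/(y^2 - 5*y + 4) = (y^2 + y/3 - 2/9)/(y - 4)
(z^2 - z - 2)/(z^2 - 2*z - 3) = (z - 2)/(z - 3)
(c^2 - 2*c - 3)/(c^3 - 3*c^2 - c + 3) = 1/(c - 1)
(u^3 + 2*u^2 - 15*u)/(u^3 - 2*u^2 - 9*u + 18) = u*(u + 5)/(u^2 + u - 6)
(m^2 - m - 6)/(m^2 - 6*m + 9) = (m + 2)/(m - 3)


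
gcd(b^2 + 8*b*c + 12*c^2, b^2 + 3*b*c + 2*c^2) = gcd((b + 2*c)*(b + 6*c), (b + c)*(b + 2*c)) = b + 2*c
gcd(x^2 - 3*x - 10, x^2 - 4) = x + 2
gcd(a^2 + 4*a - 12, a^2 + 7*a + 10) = 1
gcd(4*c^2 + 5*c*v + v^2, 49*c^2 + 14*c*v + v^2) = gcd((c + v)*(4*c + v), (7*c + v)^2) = 1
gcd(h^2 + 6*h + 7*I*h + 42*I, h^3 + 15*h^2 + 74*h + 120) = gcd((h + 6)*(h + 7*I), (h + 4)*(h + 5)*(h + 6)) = h + 6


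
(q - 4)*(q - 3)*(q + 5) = q^3 - 2*q^2 - 23*q + 60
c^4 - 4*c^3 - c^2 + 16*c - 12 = (c - 3)*(c - 2)*(c - 1)*(c + 2)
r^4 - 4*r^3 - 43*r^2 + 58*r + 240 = (r - 8)*(r - 3)*(r + 2)*(r + 5)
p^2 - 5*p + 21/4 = (p - 7/2)*(p - 3/2)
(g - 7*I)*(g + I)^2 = g^3 - 5*I*g^2 + 13*g + 7*I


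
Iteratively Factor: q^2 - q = (q)*(q - 1)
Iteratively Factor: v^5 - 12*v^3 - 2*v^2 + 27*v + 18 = (v + 3)*(v^4 - 3*v^3 - 3*v^2 + 7*v + 6) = (v - 2)*(v + 3)*(v^3 - v^2 - 5*v - 3) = (v - 2)*(v + 1)*(v + 3)*(v^2 - 2*v - 3) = (v - 3)*(v - 2)*(v + 1)*(v + 3)*(v + 1)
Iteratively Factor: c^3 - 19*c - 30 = (c + 2)*(c^2 - 2*c - 15) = (c + 2)*(c + 3)*(c - 5)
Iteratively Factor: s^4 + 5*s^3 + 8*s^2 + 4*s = (s + 2)*(s^3 + 3*s^2 + 2*s) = (s + 2)^2*(s^2 + s) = (s + 1)*(s + 2)^2*(s)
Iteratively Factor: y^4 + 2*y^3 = (y)*(y^3 + 2*y^2) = y^2*(y^2 + 2*y) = y^3*(y + 2)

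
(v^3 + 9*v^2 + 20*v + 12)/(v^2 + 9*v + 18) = (v^2 + 3*v + 2)/(v + 3)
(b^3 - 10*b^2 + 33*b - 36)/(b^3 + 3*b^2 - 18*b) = (b^2 - 7*b + 12)/(b*(b + 6))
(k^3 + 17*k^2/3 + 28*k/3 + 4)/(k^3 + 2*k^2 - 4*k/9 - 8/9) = 3*(k + 3)/(3*k - 2)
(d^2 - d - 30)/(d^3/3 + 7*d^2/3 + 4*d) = 3*(d^2 - d - 30)/(d*(d^2 + 7*d + 12))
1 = 1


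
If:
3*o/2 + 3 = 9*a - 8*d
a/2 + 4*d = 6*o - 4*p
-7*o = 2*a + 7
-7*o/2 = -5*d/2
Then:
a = -679/884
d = -483/442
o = -345/442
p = 127/7072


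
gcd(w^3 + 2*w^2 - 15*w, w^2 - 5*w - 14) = 1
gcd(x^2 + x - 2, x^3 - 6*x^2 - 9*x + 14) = x^2 + x - 2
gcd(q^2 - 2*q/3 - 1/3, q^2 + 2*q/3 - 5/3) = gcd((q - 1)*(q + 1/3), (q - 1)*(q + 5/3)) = q - 1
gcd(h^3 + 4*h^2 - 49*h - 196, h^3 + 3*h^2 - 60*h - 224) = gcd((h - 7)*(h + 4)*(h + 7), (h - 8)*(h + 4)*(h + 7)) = h^2 + 11*h + 28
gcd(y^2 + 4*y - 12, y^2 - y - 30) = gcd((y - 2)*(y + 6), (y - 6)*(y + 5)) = 1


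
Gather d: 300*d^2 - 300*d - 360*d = 300*d^2 - 660*d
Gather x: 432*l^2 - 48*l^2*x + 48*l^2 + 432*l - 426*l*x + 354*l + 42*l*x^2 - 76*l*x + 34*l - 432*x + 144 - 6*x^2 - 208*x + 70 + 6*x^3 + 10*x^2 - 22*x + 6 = 480*l^2 + 820*l + 6*x^3 + x^2*(42*l + 4) + x*(-48*l^2 - 502*l - 662) + 220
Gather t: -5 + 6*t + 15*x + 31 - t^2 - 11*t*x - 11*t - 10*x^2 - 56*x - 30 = -t^2 + t*(-11*x - 5) - 10*x^2 - 41*x - 4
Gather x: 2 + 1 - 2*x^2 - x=-2*x^2 - x + 3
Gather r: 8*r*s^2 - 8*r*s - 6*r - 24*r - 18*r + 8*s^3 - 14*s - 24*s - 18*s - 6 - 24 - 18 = r*(8*s^2 - 8*s - 48) + 8*s^3 - 56*s - 48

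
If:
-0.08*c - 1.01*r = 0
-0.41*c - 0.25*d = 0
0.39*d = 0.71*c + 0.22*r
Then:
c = 0.00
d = 0.00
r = 0.00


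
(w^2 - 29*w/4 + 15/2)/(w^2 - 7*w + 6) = (w - 5/4)/(w - 1)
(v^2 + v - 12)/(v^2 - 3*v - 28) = (v - 3)/(v - 7)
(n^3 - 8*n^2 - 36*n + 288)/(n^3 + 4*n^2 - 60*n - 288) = (n - 6)/(n + 6)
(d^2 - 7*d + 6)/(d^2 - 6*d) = (d - 1)/d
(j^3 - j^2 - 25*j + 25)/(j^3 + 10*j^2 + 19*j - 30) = (j - 5)/(j + 6)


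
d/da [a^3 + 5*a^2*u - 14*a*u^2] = 3*a^2 + 10*a*u - 14*u^2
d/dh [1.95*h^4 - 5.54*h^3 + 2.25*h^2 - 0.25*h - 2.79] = 7.8*h^3 - 16.62*h^2 + 4.5*h - 0.25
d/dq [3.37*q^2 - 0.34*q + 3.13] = 6.74*q - 0.34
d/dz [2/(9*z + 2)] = -18/(9*z + 2)^2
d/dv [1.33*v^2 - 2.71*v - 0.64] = 2.66*v - 2.71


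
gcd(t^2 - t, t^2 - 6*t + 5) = t - 1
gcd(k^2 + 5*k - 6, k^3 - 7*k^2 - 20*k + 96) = 1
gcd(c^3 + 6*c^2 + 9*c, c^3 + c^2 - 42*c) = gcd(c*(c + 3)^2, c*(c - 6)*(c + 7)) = c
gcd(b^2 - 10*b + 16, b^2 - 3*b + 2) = b - 2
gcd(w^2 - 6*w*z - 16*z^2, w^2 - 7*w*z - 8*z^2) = -w + 8*z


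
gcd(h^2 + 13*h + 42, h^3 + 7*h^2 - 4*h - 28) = h + 7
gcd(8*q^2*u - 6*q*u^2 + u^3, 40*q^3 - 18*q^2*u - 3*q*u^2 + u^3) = 2*q - u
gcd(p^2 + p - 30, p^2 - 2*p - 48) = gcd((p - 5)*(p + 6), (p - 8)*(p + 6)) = p + 6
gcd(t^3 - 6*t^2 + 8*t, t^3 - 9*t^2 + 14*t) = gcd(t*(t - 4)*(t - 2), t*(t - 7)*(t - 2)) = t^2 - 2*t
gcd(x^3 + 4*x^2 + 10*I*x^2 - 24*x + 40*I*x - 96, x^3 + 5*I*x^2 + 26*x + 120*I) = x^2 + 10*I*x - 24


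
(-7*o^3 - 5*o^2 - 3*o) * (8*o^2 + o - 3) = -56*o^5 - 47*o^4 - 8*o^3 + 12*o^2 + 9*o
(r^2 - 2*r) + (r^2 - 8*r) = 2*r^2 - 10*r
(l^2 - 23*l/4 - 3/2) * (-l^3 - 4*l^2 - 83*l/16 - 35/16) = -l^5 + 7*l^4/4 + 309*l^3/16 + 2153*l^2/64 + 1303*l/64 + 105/32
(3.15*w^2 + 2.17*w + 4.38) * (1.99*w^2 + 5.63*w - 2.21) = 6.2685*w^4 + 22.0528*w^3 + 13.9718*w^2 + 19.8637*w - 9.6798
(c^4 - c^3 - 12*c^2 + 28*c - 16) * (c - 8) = c^5 - 9*c^4 - 4*c^3 + 124*c^2 - 240*c + 128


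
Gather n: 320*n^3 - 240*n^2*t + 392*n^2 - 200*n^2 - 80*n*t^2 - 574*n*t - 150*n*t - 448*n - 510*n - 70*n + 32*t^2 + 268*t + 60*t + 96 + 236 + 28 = 320*n^3 + n^2*(192 - 240*t) + n*(-80*t^2 - 724*t - 1028) + 32*t^2 + 328*t + 360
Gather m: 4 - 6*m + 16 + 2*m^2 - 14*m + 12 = 2*m^2 - 20*m + 32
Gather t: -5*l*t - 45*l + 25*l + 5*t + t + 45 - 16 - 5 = -20*l + t*(6 - 5*l) + 24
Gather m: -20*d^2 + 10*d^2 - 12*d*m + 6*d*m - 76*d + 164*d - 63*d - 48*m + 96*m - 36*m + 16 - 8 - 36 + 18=-10*d^2 + 25*d + m*(12 - 6*d) - 10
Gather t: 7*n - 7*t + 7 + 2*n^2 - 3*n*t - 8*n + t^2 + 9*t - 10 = 2*n^2 - n + t^2 + t*(2 - 3*n) - 3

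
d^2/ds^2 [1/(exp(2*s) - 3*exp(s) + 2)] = ((3 - 4*exp(s))*(exp(2*s) - 3*exp(s) + 2) + 2*(2*exp(s) - 3)^2*exp(s))*exp(s)/(exp(2*s) - 3*exp(s) + 2)^3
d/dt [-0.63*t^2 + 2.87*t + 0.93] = 2.87 - 1.26*t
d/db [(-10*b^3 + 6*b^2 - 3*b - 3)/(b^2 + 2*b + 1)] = (-10*b^3 - 30*b^2 + 15*b + 3)/(b^3 + 3*b^2 + 3*b + 1)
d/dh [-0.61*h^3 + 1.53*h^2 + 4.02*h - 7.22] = -1.83*h^2 + 3.06*h + 4.02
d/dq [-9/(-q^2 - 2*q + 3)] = 18*(-q - 1)/(q^2 + 2*q - 3)^2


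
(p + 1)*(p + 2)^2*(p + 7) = p^4 + 12*p^3 + 43*p^2 + 60*p + 28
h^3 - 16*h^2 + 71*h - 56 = (h - 8)*(h - 7)*(h - 1)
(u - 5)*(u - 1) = u^2 - 6*u + 5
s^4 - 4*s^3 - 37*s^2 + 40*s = s*(s - 8)*(s - 1)*(s + 5)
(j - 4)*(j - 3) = j^2 - 7*j + 12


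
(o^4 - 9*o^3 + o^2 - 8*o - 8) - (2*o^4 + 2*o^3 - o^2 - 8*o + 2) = -o^4 - 11*o^3 + 2*o^2 - 10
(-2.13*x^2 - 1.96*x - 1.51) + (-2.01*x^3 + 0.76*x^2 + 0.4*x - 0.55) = -2.01*x^3 - 1.37*x^2 - 1.56*x - 2.06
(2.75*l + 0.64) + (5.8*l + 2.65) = 8.55*l + 3.29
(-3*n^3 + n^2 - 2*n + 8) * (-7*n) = 21*n^4 - 7*n^3 + 14*n^2 - 56*n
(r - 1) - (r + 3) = -4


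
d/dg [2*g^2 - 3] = 4*g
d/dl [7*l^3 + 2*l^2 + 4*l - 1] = 21*l^2 + 4*l + 4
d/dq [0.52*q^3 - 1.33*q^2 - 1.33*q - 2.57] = 1.56*q^2 - 2.66*q - 1.33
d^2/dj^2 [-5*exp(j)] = -5*exp(j)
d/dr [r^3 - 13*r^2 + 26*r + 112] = 3*r^2 - 26*r + 26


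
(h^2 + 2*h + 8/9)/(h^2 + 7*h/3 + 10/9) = (3*h + 4)/(3*h + 5)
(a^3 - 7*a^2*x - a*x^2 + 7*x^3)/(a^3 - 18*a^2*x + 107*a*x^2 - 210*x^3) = (a^2 - x^2)/(a^2 - 11*a*x + 30*x^2)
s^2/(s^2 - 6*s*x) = s/(s - 6*x)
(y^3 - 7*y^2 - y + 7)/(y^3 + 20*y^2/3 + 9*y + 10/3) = 3*(y^2 - 8*y + 7)/(3*y^2 + 17*y + 10)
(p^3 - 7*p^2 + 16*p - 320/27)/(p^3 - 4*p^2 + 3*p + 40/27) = (3*p - 8)/(3*p + 1)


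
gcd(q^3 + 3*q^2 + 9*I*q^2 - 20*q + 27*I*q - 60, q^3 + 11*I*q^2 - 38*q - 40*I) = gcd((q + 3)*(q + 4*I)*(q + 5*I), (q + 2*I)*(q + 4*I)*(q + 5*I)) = q^2 + 9*I*q - 20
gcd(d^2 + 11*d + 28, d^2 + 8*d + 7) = d + 7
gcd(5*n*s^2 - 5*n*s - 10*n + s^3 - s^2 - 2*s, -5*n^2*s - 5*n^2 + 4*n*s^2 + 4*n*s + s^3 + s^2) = 5*n*s + 5*n + s^2 + s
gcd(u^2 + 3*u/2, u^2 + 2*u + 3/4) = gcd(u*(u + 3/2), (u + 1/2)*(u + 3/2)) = u + 3/2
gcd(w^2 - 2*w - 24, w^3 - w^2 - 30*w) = w - 6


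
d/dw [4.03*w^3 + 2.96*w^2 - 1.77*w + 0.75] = 12.09*w^2 + 5.92*w - 1.77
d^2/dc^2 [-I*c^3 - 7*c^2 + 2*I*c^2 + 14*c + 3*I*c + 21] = -6*I*c - 14 + 4*I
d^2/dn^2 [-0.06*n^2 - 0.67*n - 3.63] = -0.120000000000000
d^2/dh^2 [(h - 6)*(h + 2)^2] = 6*h - 4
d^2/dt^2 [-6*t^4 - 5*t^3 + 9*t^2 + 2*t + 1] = -72*t^2 - 30*t + 18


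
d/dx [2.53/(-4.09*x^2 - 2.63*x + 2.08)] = (20.6954*x + 6.6539)/(4.09*x^2 + 2.63*x - 2.08)^2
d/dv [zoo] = 0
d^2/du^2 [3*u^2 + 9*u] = 6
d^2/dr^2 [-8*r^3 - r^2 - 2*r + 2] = -48*r - 2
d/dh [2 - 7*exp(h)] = -7*exp(h)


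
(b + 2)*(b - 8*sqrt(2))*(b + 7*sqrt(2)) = b^3 - sqrt(2)*b^2 + 2*b^2 - 112*b - 2*sqrt(2)*b - 224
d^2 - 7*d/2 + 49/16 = (d - 7/4)^2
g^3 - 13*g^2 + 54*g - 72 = (g - 6)*(g - 4)*(g - 3)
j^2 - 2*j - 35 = (j - 7)*(j + 5)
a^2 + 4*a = a*(a + 4)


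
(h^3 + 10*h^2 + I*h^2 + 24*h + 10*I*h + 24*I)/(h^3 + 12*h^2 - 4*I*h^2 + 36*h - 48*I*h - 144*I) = (h^2 + h*(4 + I) + 4*I)/(h^2 + h*(6 - 4*I) - 24*I)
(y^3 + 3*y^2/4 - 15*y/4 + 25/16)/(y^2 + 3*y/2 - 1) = (8*y^2 + 10*y - 25)/(8*(y + 2))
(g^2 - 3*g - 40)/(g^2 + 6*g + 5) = (g - 8)/(g + 1)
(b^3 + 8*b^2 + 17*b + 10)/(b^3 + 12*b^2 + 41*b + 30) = (b + 2)/(b + 6)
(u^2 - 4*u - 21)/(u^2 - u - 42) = (u + 3)/(u + 6)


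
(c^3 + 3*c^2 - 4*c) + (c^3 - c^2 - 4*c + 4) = 2*c^3 + 2*c^2 - 8*c + 4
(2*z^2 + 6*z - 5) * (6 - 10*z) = -20*z^3 - 48*z^2 + 86*z - 30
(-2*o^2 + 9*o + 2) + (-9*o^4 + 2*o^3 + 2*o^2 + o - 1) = -9*o^4 + 2*o^3 + 10*o + 1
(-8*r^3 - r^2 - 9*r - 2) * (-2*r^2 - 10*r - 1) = 16*r^5 + 82*r^4 + 36*r^3 + 95*r^2 + 29*r + 2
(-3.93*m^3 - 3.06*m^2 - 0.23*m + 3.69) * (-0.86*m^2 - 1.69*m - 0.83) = 3.3798*m^5 + 9.2733*m^4 + 8.6311*m^3 - 0.2449*m^2 - 6.0452*m - 3.0627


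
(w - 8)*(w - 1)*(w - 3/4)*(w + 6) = w^4 - 15*w^3/4 - 175*w^2/4 + 165*w/2 - 36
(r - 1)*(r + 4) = r^2 + 3*r - 4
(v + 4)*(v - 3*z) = v^2 - 3*v*z + 4*v - 12*z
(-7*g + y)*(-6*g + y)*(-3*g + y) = -126*g^3 + 81*g^2*y - 16*g*y^2 + y^3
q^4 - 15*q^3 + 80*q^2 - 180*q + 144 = (q - 6)*(q - 4)*(q - 3)*(q - 2)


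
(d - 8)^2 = d^2 - 16*d + 64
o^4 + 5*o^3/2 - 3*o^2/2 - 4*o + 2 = (o - 1)*(o - 1/2)*(o + 2)^2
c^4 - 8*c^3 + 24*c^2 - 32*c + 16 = (c - 2)^4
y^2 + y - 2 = (y - 1)*(y + 2)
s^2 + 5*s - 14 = (s - 2)*(s + 7)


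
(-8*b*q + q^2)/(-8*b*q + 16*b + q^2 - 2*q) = q/(q - 2)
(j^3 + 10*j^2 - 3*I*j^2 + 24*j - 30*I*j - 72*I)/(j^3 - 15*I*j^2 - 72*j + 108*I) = (j^2 + 10*j + 24)/(j^2 - 12*I*j - 36)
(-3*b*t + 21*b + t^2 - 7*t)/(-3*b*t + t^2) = (t - 7)/t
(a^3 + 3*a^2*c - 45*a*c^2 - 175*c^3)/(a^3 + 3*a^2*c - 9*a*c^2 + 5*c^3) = (a^2 - 2*a*c - 35*c^2)/(a^2 - 2*a*c + c^2)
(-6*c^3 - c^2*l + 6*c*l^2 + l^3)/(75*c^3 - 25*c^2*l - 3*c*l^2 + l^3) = (-6*c^3 - c^2*l + 6*c*l^2 + l^3)/(75*c^3 - 25*c^2*l - 3*c*l^2 + l^3)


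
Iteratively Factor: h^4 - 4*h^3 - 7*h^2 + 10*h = (h - 5)*(h^3 + h^2 - 2*h) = h*(h - 5)*(h^2 + h - 2) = h*(h - 5)*(h - 1)*(h + 2)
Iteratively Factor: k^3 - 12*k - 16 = (k + 2)*(k^2 - 2*k - 8) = (k + 2)^2*(k - 4)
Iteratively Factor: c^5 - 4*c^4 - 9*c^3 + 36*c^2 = (c)*(c^4 - 4*c^3 - 9*c^2 + 36*c) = c*(c - 4)*(c^3 - 9*c) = c^2*(c - 4)*(c^2 - 9) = c^2*(c - 4)*(c - 3)*(c + 3)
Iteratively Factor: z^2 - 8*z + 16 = (z - 4)*(z - 4)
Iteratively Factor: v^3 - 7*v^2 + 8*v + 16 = (v + 1)*(v^2 - 8*v + 16) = (v - 4)*(v + 1)*(v - 4)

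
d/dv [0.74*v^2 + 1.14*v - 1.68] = 1.48*v + 1.14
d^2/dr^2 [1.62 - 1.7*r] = 0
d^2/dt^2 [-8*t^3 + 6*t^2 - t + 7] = 12 - 48*t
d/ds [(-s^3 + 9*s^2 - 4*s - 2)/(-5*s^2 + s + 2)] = (5*s^4 - 2*s^3 - 17*s^2 + 16*s - 6)/(25*s^4 - 10*s^3 - 19*s^2 + 4*s + 4)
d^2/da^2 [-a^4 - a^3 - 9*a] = 6*a*(-2*a - 1)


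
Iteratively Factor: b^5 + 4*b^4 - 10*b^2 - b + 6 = (b + 2)*(b^4 + 2*b^3 - 4*b^2 - 2*b + 3) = (b - 1)*(b + 2)*(b^3 + 3*b^2 - b - 3) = (b - 1)^2*(b + 2)*(b^2 + 4*b + 3) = (b - 1)^2*(b + 2)*(b + 3)*(b + 1)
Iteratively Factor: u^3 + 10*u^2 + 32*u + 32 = (u + 4)*(u^2 + 6*u + 8) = (u + 4)^2*(u + 2)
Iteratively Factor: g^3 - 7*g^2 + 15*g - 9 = (g - 3)*(g^2 - 4*g + 3) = (g - 3)*(g - 1)*(g - 3)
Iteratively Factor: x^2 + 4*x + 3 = (x + 3)*(x + 1)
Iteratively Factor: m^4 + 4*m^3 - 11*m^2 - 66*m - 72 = (m + 3)*(m^3 + m^2 - 14*m - 24) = (m + 3)^2*(m^2 - 2*m - 8) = (m + 2)*(m + 3)^2*(m - 4)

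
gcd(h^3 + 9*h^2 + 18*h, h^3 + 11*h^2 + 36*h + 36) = h^2 + 9*h + 18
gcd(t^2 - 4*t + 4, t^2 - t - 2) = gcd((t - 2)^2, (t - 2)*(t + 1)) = t - 2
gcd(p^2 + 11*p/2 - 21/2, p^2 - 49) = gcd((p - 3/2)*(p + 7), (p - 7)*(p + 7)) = p + 7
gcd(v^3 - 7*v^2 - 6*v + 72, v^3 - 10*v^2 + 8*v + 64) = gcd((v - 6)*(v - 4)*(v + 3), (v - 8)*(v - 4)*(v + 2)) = v - 4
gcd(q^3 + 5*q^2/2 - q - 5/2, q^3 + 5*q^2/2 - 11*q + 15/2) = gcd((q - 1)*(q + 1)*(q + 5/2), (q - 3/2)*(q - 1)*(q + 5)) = q - 1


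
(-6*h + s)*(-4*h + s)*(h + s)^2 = 24*h^4 + 38*h^3*s + 5*h^2*s^2 - 8*h*s^3 + s^4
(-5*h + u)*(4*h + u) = -20*h^2 - h*u + u^2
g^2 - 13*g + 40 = (g - 8)*(g - 5)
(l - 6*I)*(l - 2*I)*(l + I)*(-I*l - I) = -I*l^4 - 7*l^3 - I*l^3 - 7*l^2 + 4*I*l^2 - 12*l + 4*I*l - 12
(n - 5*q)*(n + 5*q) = n^2 - 25*q^2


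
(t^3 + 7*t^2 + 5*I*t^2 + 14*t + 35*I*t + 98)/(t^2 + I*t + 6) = (t^2 + 7*t*(1 + I) + 49*I)/(t + 3*I)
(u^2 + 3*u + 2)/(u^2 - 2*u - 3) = (u + 2)/(u - 3)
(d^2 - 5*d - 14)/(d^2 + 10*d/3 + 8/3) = 3*(d - 7)/(3*d + 4)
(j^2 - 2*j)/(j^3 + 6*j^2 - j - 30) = j/(j^2 + 8*j + 15)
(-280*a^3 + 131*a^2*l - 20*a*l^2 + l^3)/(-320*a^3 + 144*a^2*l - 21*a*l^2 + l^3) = (7*a - l)/(8*a - l)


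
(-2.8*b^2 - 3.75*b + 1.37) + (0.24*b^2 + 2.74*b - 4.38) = -2.56*b^2 - 1.01*b - 3.01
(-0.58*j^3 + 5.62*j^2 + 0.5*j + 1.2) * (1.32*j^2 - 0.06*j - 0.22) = -0.7656*j^5 + 7.4532*j^4 + 0.4504*j^3 + 0.3176*j^2 - 0.182*j - 0.264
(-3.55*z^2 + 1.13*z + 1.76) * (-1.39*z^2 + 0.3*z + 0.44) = 4.9345*z^4 - 2.6357*z^3 - 3.6694*z^2 + 1.0252*z + 0.7744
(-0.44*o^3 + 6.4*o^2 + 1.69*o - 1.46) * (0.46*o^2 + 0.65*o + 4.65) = -0.2024*o^5 + 2.658*o^4 + 2.8914*o^3 + 30.1869*o^2 + 6.9095*o - 6.789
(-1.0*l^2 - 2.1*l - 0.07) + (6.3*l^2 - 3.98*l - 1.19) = 5.3*l^2 - 6.08*l - 1.26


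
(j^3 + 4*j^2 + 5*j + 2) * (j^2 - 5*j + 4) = j^5 - j^4 - 11*j^3 - 7*j^2 + 10*j + 8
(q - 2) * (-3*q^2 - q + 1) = -3*q^3 + 5*q^2 + 3*q - 2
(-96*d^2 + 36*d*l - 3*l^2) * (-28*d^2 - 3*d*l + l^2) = 2688*d^4 - 720*d^3*l - 120*d^2*l^2 + 45*d*l^3 - 3*l^4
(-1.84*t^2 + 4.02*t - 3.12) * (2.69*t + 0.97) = -4.9496*t^3 + 9.029*t^2 - 4.4934*t - 3.0264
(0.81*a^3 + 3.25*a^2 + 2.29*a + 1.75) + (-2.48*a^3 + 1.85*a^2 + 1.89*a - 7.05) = -1.67*a^3 + 5.1*a^2 + 4.18*a - 5.3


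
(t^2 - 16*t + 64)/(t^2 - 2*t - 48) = (t - 8)/(t + 6)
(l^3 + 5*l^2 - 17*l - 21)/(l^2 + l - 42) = (l^2 - 2*l - 3)/(l - 6)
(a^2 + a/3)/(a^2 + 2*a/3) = (3*a + 1)/(3*a + 2)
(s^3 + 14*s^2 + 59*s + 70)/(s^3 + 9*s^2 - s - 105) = (s + 2)/(s - 3)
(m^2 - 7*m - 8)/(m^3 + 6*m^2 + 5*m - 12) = (m^2 - 7*m - 8)/(m^3 + 6*m^2 + 5*m - 12)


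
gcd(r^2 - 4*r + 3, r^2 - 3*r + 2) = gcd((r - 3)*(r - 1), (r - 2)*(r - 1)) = r - 1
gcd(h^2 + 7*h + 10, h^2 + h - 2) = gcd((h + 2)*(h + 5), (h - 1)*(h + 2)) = h + 2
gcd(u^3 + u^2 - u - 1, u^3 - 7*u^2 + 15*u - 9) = u - 1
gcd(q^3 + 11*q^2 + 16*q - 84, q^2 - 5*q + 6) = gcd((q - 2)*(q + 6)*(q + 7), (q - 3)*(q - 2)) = q - 2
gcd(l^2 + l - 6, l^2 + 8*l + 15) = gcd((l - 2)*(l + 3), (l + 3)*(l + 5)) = l + 3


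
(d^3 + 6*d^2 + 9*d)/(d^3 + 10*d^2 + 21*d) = (d + 3)/(d + 7)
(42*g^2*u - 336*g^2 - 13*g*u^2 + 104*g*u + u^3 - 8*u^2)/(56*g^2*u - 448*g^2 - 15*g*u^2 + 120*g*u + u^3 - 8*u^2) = (-6*g + u)/(-8*g + u)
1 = 1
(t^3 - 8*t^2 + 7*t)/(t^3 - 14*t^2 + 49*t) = (t - 1)/(t - 7)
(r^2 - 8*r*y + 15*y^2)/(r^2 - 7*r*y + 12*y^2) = (-r + 5*y)/(-r + 4*y)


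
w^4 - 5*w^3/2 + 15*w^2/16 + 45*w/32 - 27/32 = (w - 3/2)*(w - 1)*(w - 3/4)*(w + 3/4)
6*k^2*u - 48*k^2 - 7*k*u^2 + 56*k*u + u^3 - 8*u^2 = (-6*k + u)*(-k + u)*(u - 8)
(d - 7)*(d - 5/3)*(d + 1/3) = d^3 - 25*d^2/3 + 79*d/9 + 35/9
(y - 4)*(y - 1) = y^2 - 5*y + 4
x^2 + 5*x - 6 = (x - 1)*(x + 6)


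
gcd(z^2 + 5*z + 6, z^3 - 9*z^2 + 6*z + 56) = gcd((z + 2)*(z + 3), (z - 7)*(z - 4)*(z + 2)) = z + 2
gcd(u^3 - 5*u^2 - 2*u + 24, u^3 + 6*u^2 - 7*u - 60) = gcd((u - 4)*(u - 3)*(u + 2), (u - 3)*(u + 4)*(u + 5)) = u - 3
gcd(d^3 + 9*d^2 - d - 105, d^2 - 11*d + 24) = d - 3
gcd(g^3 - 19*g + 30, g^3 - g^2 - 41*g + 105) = g - 3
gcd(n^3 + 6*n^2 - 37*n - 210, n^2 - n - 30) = n^2 - n - 30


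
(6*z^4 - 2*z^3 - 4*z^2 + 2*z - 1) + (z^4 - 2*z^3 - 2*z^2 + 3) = 7*z^4 - 4*z^3 - 6*z^2 + 2*z + 2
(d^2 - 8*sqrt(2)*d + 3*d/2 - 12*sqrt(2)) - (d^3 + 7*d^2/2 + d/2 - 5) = -d^3 - 5*d^2/2 - 8*sqrt(2)*d + d - 12*sqrt(2) + 5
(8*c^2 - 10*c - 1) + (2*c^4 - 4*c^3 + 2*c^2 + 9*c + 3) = 2*c^4 - 4*c^3 + 10*c^2 - c + 2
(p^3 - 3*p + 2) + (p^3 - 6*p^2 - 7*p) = 2*p^3 - 6*p^2 - 10*p + 2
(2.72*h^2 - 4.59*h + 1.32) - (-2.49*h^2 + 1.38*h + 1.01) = 5.21*h^2 - 5.97*h + 0.31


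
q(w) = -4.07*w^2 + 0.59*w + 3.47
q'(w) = 0.59 - 8.14*w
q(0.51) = 2.71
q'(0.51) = -3.56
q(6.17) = -147.83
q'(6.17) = -49.63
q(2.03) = -12.10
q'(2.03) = -15.93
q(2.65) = -23.55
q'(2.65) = -20.98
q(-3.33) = -43.63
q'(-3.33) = 27.70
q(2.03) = -12.10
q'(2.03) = -15.93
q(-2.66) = -26.90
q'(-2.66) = 22.24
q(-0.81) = 0.32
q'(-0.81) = 7.18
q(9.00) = -320.89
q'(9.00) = -72.67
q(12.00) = -575.53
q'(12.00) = -97.09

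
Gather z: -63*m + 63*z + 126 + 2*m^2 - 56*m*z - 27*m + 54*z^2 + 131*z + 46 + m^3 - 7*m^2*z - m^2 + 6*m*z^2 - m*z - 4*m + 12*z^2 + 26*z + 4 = m^3 + m^2 - 94*m + z^2*(6*m + 66) + z*(-7*m^2 - 57*m + 220) + 176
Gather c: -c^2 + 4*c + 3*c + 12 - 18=-c^2 + 7*c - 6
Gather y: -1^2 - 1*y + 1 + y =0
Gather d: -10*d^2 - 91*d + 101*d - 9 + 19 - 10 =-10*d^2 + 10*d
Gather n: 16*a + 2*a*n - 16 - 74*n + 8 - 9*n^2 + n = 16*a - 9*n^2 + n*(2*a - 73) - 8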